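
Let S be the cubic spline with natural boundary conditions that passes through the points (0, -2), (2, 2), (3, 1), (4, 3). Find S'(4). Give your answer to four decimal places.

2.9130

With σ_i denoting the second derivative at x_i, h_i = 2, 1, 1, and Δ_i = (y_(i+1) − y_i)/h_i = 2, -1, 2:
  2·σ_0 + 6·σ_1 + 1·σ_2 = 6(Δ_1 - Δ_0) = -18
  1·σ_1 + 4·σ_2 + 1·σ_3 = 6(Δ_2 - Δ_1) = 18
Natural end conditions: σ_0 = σ_3 = 0.
Solving the tridiagonal system: σ_0 = 0, σ_1 = -90/23, σ_2 = 126/23, σ_3 = 0.
On [3, 4], S'(x) = b_2 + 2c_2·(x - 3) + 3d_2·(x - 3)² with b_2 = Δ_2 - h_2(2σ_2 + σ_3)/6 = 4/23, c_2 = σ_2/2 = 63/23, d_2 = (σ_3 - σ_2)/(6h_2) = -21/23. So S'(4) = 67/23.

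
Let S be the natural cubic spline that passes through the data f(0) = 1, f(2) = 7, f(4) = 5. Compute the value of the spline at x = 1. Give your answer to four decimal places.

4.7500

With M_i denoting the second derivative at x_i, h_i = 2, 2, and Δ_i = (y_(i+1) − y_i)/h_i = 3, -1:
  2·M_0 + 8·M_1 + 2·M_2 = 6(Δ_1 - Δ_0) = -24
Natural end conditions: M_0 = M_2 = 0.
Forward elimination and back-substitution give M_0 = 0, M_1 = -3, M_2 = 0.
On [0, 2], S(x) = 1 + 4·x + 0·x² - 1/4·x³.
With x = 1: S(1) = 19/4.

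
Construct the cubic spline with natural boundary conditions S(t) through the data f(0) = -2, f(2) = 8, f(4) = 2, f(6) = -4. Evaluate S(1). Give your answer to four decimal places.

4.6000

Let M_i = S''(x_i). Step sizes h_i = 2, 2, 2; slopes of the chords Δ_i = (y_(i+1) - y_i)/h_i = 5, -3, -3.
  2·M_0 + 8·M_1 + 2·M_2 = 6(Δ_1 - Δ_0) = -48
  2·M_1 + 8·M_2 + 2·M_3 = 6(Δ_2 - Δ_1) = 0
Natural end conditions: M_0 = M_3 = 0.
Solving: M_0 = 0, M_1 = -32/5, M_2 = 8/5, M_3 = 0.
On [0, 2], S(t) = -2 + 107/15·t + 0·t² - 8/15·t³.
With t = 1: S(1) = 23/5.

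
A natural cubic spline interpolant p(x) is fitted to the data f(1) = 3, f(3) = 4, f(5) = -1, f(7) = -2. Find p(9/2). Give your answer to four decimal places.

With M_i denoting the second derivative at x_i, h_i = 2, 2, 2, and Δ_i = (y_(i+1) − y_i)/h_i = 1/2, -5/2, -1/2:
  2·M_0 + 8·M_1 + 2·M_2 = 6(Δ_1 - Δ_0) = -18
  2·M_1 + 8·M_2 + 2·M_3 = 6(Δ_2 - Δ_1) = 12
Natural end conditions: M_0 = M_3 = 0.
Solving: M_0 = 0, M_1 = -14/5, M_2 = 11/5, M_3 = 0.
On [3, 5], p(x) = 4 - 41/30·(x - 3) - 7/5·(x - 3)² + 5/12·(x - 3)³.
With (x - 3) = 3/2: p(9/2) = 33/160.

0.2063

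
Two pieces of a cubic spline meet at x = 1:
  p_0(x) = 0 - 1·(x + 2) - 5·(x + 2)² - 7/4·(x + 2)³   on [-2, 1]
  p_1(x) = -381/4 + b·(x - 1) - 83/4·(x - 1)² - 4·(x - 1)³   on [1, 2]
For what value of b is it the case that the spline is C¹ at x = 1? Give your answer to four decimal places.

p_0'(x) = -1 - 10·(x + 2) - 21/4·(x + 2)², so p_0'(1) = -313/4. On the right, p_1'(1) = b, so b = -313/4.

-78.2500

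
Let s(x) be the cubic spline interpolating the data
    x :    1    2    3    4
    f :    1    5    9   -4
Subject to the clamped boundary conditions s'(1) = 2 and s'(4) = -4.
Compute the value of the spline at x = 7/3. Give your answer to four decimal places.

Let M_i = s''(x_i). Step sizes h_i = 1, 1, 1; slopes of the chords Δ_i = (y_(i+1) - y_i)/h_i = 4, 4, -13.
  1·M_0 + 4·M_1 + 1·M_2 = 6(Δ_1 - Δ_0) = 0
  1·M_1 + 4·M_2 + 1·M_3 = 6(Δ_2 - Δ_1) = -102
Clamped end conditions give two more equations: 2h_0·M_0 + h_0·M_1 = 6(Δ_0 - s'(1)) = 12 and h_2·M_2 + 2h_2·M_3 = 6(s'(4) - Δ_2) = 54.
Hence M_0 = 6/5, M_1 = 48/5, M_2 = -198/5, M_3 = 234/5.
On [2, 3], s(x) = 5 + 37/5·(x - 2) + 24/5·(x - 2)² - 41/5·(x - 2)³.
With (x - 2) = 1/3: s(7/3) = 1039/135.

7.6963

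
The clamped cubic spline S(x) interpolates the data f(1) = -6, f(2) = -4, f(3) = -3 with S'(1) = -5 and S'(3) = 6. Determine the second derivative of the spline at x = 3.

22

Put M_i = S'' at the i-th knot. Here h = (1, 1) and Δ = (2, 1), so the interior equations h_(i-1)·M_(i-1) + 2(h_(i-1)+h_i)·M_i + h_i·M_(i+1) = 6(Δ_i − Δ_(i-1)) read
  1·M_0 + 4·M_1 + 1·M_2 = 6(Δ_1 - Δ_0) = -6
Clamped end conditions give two more equations: 2h_0·M_0 + h_0·M_1 = 6(Δ_0 - S'(1)) = 42 and h_1·M_1 + 2h_1·M_2 = 6(S'(3) - Δ_1) = 30.
Solving: M_0 = 28, M_1 = -14, M_2 = 22.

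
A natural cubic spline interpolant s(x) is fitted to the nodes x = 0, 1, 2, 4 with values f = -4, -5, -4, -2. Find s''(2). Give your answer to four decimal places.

Put σ_i = s'' at the i-th knot. Here h = (1, 1, 2) and Δ = (-1, 1, 1), so the interior equations h_(i-1)·σ_(i-1) + 2(h_(i-1)+h_i)·σ_i + h_i·σ_(i+1) = 6(Δ_i − Δ_(i-1)) read
  1·σ_0 + 4·σ_1 + 1·σ_2 = 6(Δ_1 - Δ_0) = 12
  1·σ_1 + 6·σ_2 + 2·σ_3 = 6(Δ_2 - Δ_1) = 0
Natural end conditions: σ_0 = σ_3 = 0.
Forward elimination and back-substitution give σ_0 = 0, σ_1 = 72/23, σ_2 = -12/23, σ_3 = 0.

-0.5217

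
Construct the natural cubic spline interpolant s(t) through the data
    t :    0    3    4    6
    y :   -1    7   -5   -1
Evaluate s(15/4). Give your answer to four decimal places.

-2.3757

Let σ_i = s''(x_i). Step sizes h_i = 3, 1, 2; slopes of the chords Δ_i = (y_(i+1) - y_i)/h_i = 8/3, -12, 2.
  3·σ_0 + 8·σ_1 + 1·σ_2 = 6(Δ_1 - Δ_0) = -88
  1·σ_1 + 6·σ_2 + 2·σ_3 = 6(Δ_2 - Δ_1) = 84
Natural end conditions: σ_0 = σ_3 = 0.
Forward elimination and back-substitution give σ_0 = 0, σ_1 = -612/47, σ_2 = 760/47, σ_3 = 0.
On [3, 4], s(t) = 7 - 1460/141·(t - 3) - 306/47·(t - 3)² + 686/141·(t - 3)³.
With (t - 3) = 3/4: s(15/4) = -3573/1504.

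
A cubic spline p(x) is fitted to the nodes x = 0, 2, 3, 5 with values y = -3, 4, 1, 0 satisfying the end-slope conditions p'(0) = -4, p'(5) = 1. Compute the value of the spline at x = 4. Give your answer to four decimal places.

-0.6563

Write σ_i for p''(x_i). With h_i = 2, 1, 2 and divided differences Δ_i = 7/2, -3, -1/2, the continuity of p' gives the tridiagonal system
  2·σ_0 + 6·σ_1 + 1·σ_2 = 6(Δ_1 - Δ_0) = -39
  1·σ_1 + 6·σ_2 + 2·σ_3 = 6(Δ_2 - Δ_1) = 15
Clamped end conditions give two more equations: 2h_0·σ_0 + h_0·σ_1 = 6(Δ_0 - p'(0)) = 45 and h_2·σ_2 + 2h_2·σ_3 = 6(p'(5) - Δ_2) = 9.
Hence σ_0 = 143/8, σ_1 = -53/4, σ_2 = 19/4, σ_3 = -1/8.
On [3, 5], p(x) = 1 - 29/8·(x - 3) + 19/8·(x - 3)² - 13/32·(x - 3)³.
With (x - 3) = 1: p(4) = -21/32.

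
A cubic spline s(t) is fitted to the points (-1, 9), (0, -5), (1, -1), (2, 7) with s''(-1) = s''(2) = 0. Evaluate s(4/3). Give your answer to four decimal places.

Let M_i = s''(x_i). Step sizes h_i = 1, 1, 1; slopes of the chords Δ_i = (y_(i+1) - y_i)/h_i = -14, 4, 8.
  1·M_0 + 4·M_1 + 1·M_2 = 6(Δ_1 - Δ_0) = 108
  1·M_1 + 4·M_2 + 1·M_3 = 6(Δ_2 - Δ_1) = 24
Natural end conditions: M_0 = M_3 = 0.
Solving the tridiagonal system: M_0 = 0, M_1 = 136/5, M_2 = -4/5, M_3 = 0.
On [1, 2], s(t) = -1 + 124/15·(t - 1) - 2/5·(t - 1)² + 2/15·(t - 1)³.
With (t - 1) = 1/3: s(4/3) = 139/81.

1.7160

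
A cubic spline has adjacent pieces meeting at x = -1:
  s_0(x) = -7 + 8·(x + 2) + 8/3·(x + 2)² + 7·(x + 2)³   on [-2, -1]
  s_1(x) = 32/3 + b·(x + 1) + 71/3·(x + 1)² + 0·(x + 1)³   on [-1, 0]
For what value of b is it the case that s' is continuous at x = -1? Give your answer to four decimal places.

s_0'(x) = 8 + 16/3·(x + 2) + 21·(x + 2)², so s_0'(-1) = 103/3. On the right, s_1'(-1) = b, so b = 103/3.

34.3333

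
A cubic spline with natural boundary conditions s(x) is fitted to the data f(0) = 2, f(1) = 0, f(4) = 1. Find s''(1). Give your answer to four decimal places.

1.7500

Let M_i = s''(x_i). Step sizes h_i = 1, 3; slopes of the chords Δ_i = (y_(i+1) - y_i)/h_i = -2, 1/3.
  1·M_0 + 8·M_1 + 3·M_2 = 6(Δ_1 - Δ_0) = 14
Natural end conditions: M_0 = M_2 = 0.
Hence M_0 = 0, M_1 = 7/4, M_2 = 0.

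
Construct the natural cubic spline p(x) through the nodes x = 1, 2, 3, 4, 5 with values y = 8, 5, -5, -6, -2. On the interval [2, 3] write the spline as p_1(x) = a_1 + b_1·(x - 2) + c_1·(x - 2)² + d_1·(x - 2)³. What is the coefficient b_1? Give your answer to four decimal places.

With M_i denoting the second derivative at x_i, h_i = 1, 1, 1, 1, and Δ_i = (y_(i+1) − y_i)/h_i = -3, -10, -1, 4:
  1·M_0 + 4·M_1 + 1·M_2 = 6(Δ_1 - Δ_0) = -42
  1·M_1 + 4·M_2 + 1·M_3 = 6(Δ_2 - Δ_1) = 54
  1·M_2 + 4·M_3 + 1·M_4 = 6(Δ_3 - Δ_2) = 30
Natural end conditions: M_0 = M_4 = 0.
Solving the tridiagonal system: M_0 = 0, M_1 = -102/7, M_2 = 114/7, M_3 = 24/7, M_4 = 0.
On [2, 3], with p_1(x) = a_1 + b_1·(x - 2) + c_1·(x - 2)² + d_1·(x - 2)³: c_1 = M_1/2 = -51/7, d_1 = (M_2 - M_1)/(6h_1) = 36/7, b_1 = Δ_1 - h_1(2M_1 + M_2)/6 = -55/7.

-7.8571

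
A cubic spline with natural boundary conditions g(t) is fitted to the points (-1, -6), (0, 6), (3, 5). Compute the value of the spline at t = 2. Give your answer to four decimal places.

9.4444

Write M_i for g''(x_i). With h_i = 1, 3 and divided differences Δ_i = 12, -1/3, the continuity of g' gives the tridiagonal system
  1·M_0 + 8·M_1 + 3·M_2 = 6(Δ_1 - Δ_0) = -74
Natural end conditions: M_0 = M_2 = 0.
Forward elimination and back-substitution give M_0 = 0, M_1 = -37/4, M_2 = 0.
On [0, 3], g(t) = 6 + 107/12·t - 37/8·t² + 37/72·t³.
With t = 2: g(2) = 85/9.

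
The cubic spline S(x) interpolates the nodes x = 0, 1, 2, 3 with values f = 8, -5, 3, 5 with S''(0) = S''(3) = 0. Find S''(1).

36

Write M_i for S''(x_i). With h_i = 1, 1, 1 and divided differences Δ_i = -13, 8, 2, the continuity of S' gives the tridiagonal system
  1·M_0 + 4·M_1 + 1·M_2 = 6(Δ_1 - Δ_0) = 126
  1·M_1 + 4·M_2 + 1·M_3 = 6(Δ_2 - Δ_1) = -36
Natural end conditions: M_0 = M_3 = 0.
Solving the tridiagonal system: M_0 = 0, M_1 = 36, M_2 = -18, M_3 = 0.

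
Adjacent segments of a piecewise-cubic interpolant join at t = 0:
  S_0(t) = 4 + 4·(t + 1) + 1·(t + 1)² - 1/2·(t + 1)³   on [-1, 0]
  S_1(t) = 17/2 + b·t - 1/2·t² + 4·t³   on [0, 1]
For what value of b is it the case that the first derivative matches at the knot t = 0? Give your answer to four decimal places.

S_0'(t) = 4 + 2·(t + 1) - 3/2·(t + 1)², so S_0'(0) = 9/2. On the right, S_1'(0) = b, so b = 9/2.

4.5000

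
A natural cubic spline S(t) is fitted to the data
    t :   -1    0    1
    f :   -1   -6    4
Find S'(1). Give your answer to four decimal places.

With m_i denoting the second derivative at x_i, h_i = 1, 1, and Δ_i = (y_(i+1) − y_i)/h_i = -5, 10:
  1·m_0 + 4·m_1 + 1·m_2 = 6(Δ_1 - Δ_0) = 90
Natural end conditions: m_0 = m_2 = 0.
Solving the tridiagonal system: m_0 = 0, m_1 = 45/2, m_2 = 0.
On [0, 1], S'(t) = b_1 + 2c_1·t + 3d_1·t² with b_1 = Δ_1 - h_1(2m_1 + m_2)/6 = 5/2, c_1 = m_1/2 = 45/4, d_1 = (m_2 - m_1)/(6h_1) = -15/4. So S'(1) = 55/4.

13.7500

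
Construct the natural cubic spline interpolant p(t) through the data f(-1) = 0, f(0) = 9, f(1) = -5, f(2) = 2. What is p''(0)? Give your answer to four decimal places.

-45.2000

With M_i denoting the second derivative at x_i, h_i = 1, 1, 1, and Δ_i = (y_(i+1) − y_i)/h_i = 9, -14, 7:
  1·M_0 + 4·M_1 + 1·M_2 = 6(Δ_1 - Δ_0) = -138
  1·M_1 + 4·M_2 + 1·M_3 = 6(Δ_2 - Δ_1) = 126
Natural end conditions: M_0 = M_3 = 0.
Forward elimination and back-substitution give M_0 = 0, M_1 = -226/5, M_2 = 214/5, M_3 = 0.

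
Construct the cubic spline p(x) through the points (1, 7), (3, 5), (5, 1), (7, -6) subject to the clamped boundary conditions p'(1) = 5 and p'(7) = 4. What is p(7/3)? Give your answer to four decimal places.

Put M_i = p'' at the i-th knot. Here h = (2, 2, 2) and Δ = (-1, -2, -7/2), so the interior equations h_(i-1)·M_(i-1) + 2(h_(i-1)+h_i)·M_i + h_i·M_(i+1) = 6(Δ_i − Δ_(i-1)) read
  2·M_0 + 8·M_1 + 2·M_2 = 6(Δ_1 - Δ_0) = -6
  2·M_1 + 8·M_2 + 2·M_3 = 6(Δ_2 - Δ_1) = -9
Clamped end conditions give two more equations: 2h_0·M_0 + h_0·M_1 = 6(Δ_0 - p'(1)) = -36 and h_2·M_2 + 2h_2·M_3 = 6(p'(7) - Δ_2) = 45.
Forward elimination and back-substitution give M_0 = -319/30, M_1 = 49/15, M_2 = -163/30, M_3 = 419/30.
On [1, 3], p(x) = 7 + 5·(x - 1) - 319/60·(x - 1)² + 139/120·(x - 1)³.
With (x - 1) = 4/3: p(7/3) = 2819/405.

6.9605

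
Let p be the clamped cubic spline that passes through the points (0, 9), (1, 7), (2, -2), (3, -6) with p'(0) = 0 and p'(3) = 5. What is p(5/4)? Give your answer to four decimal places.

Put M_i = p'' at the i-th knot. Here h = (1, 1, 1) and Δ = (-2, -9, -4), so the interior equations h_(i-1)·M_(i-1) + 2(h_(i-1)+h_i)·M_i + h_i·M_(i+1) = 6(Δ_i − Δ_(i-1)) read
  1·M_0 + 4·M_1 + 1·M_2 = 6(Δ_1 - Δ_0) = -42
  1·M_1 + 4·M_2 + 1·M_3 = 6(Δ_2 - Δ_1) = 30
Clamped end conditions give two more equations: 2h_0·M_0 + h_0·M_1 = 6(Δ_0 - p'(0)) = -12 and h_2·M_2 + 2h_2·M_3 = 6(p'(3) - Δ_2) = 54.
Hence M_0 = -4/15, M_1 = -172/15, M_2 = 62/15, M_3 = 374/15.
On [1, 2], p(x) = 7 - 88/15·(x - 1) - 86/15·(x - 1)² + 13/5·(x - 1)³.
With (x - 1) = 1/4: p(5/4) = 1669/320.

5.2156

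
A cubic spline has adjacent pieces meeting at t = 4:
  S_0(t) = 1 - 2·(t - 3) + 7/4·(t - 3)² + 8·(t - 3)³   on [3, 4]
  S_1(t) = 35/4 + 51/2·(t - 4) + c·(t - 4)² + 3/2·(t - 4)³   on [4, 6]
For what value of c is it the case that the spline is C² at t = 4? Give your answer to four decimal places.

25.7500

S_0''(t) = 7/2 + 48·(t - 3), so S_0''(4) = 103/2. On the right, S_1''(4) = 2c, so c = 103/4.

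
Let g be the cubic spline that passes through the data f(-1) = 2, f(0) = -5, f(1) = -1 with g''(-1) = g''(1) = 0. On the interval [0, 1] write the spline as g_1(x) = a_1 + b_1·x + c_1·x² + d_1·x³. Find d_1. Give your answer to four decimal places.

Put σ_i = g'' at the i-th knot. Here h = (1, 1) and Δ = (-7, 4), so the interior equations h_(i-1)·σ_(i-1) + 2(h_(i-1)+h_i)·σ_i + h_i·σ_(i+1) = 6(Δ_i − Δ_(i-1)) read
  1·σ_0 + 4·σ_1 + 1·σ_2 = 6(Δ_1 - Δ_0) = 66
Natural end conditions: σ_0 = σ_2 = 0.
Solving the tridiagonal system: σ_0 = 0, σ_1 = 33/2, σ_2 = 0.
On [0, 1], with g_1(x) = a_1 + b_1·x + c_1·x² + d_1·x³: c_1 = σ_1/2 = 33/4, d_1 = (σ_2 - σ_1)/(6h_1) = -11/4, b_1 = Δ_1 - h_1(2σ_1 + σ_2)/6 = -3/2.

-2.7500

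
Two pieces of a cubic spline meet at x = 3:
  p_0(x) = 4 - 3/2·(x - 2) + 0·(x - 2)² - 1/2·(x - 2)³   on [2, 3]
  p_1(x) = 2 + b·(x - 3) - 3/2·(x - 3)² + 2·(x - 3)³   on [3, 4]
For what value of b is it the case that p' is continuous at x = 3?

-3

p_0'(x) = -3/2 + 0·(x - 2) - 3/2·(x - 2)², so p_0'(3) = -3. On the right, p_1'(3) = b, so b = -3.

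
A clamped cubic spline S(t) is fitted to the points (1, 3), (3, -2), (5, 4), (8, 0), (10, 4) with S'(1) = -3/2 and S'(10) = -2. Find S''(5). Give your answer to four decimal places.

-5.5706

Let m_i = S''(x_i). Step sizes h_i = 2, 2, 3, 2; slopes of the chords Δ_i = (y_(i+1) - y_i)/h_i = -5/2, 3, -4/3, 2.
  2·m_0 + 8·m_1 + 2·m_2 = 6(Δ_1 - Δ_0) = 33
  2·m_1 + 10·m_2 + 3·m_3 = 6(Δ_2 - Δ_1) = -26
  3·m_2 + 10·m_3 + 2·m_4 = 6(Δ_3 - Δ_2) = 20
Clamped end conditions give two more equations: 2h_0·m_0 + h_0·m_1 = 6(Δ_0 - S'(1)) = -6 and h_3·m_3 + 2h_3·m_4 = 6(S'(10) - Δ_3) = -24.
Hence m_0 = -1723/354, m_1 = 1192/177, m_2 = -986/177, m_3 = 958/177, m_4 = -1541/177.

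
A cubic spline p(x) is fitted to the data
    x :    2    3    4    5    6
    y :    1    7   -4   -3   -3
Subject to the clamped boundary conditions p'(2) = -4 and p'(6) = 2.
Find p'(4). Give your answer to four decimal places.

-7.8571

Put σ_i = p'' at the i-th knot. Here h = (1, 1, 1, 1) and Δ = (6, -11, 1, 0), so the interior equations h_(i-1)·σ_(i-1) + 2(h_(i-1)+h_i)·σ_i + h_i·σ_(i+1) = 6(Δ_i − Δ_(i-1)) read
  1·σ_0 + 4·σ_1 + 1·σ_2 = 6(Δ_1 - Δ_0) = -102
  1·σ_1 + 4·σ_2 + 1·σ_3 = 6(Δ_2 - Δ_1) = 72
  1·σ_2 + 4·σ_3 + 1·σ_4 = 6(Δ_3 - Δ_2) = -6
Clamped end conditions give two more equations: 2h_0·σ_0 + h_0·σ_1 = 6(Δ_0 - p'(2)) = 60 and h_3·σ_3 + 2h_3·σ_4 = 6(p'(6) - Δ_3) = 12.
Hence σ_0 = 375/7, σ_1 = -330/7, σ_2 = 33, σ_3 = -90/7, σ_4 = 87/7.
On [4, 5], p'(x) = b_2 + 2c_2·(x - 4) + 3d_2·(x - 4)² with b_2 = Δ_2 - h_2(2σ_2 + σ_3)/6 = -55/7, c_2 = σ_2/2 = 33/2, d_2 = (σ_3 - σ_2)/(6h_2) = -107/14. So p'(4) = -55/7.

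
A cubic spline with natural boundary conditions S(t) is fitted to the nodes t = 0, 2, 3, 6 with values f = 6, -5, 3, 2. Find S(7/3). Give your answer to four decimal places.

Put M_i = S'' at the i-th knot. Here h = (2, 1, 3) and Δ = (-11/2, 8, -1/3), so the interior equations h_(i-1)·M_(i-1) + 2(h_(i-1)+h_i)·M_i + h_i·M_(i+1) = 6(Δ_i − Δ_(i-1)) read
  2·M_0 + 6·M_1 + 1·M_2 = 6(Δ_1 - Δ_0) = 81
  1·M_1 + 8·M_2 + 3·M_3 = 6(Δ_2 - Δ_1) = -50
Natural end conditions: M_0 = M_3 = 0.
Hence M_0 = 0, M_1 = 698/47, M_2 = -381/47, M_3 = 0.
On [2, 3], S(t) = -5 + 1241/282·(t - 2) + 349/47·(t - 2)² - 1079/282·(t - 2)³.
With (t - 2) = 1/3: S(7/3) = -10849/3807.

-2.8498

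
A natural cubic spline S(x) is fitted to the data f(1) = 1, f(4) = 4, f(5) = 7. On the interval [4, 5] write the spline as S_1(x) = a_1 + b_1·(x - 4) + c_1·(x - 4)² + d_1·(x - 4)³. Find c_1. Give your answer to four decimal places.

0.7500

Put m_i = S'' at the i-th knot. Here h = (3, 1) and Δ = (1, 3), so the interior equations h_(i-1)·m_(i-1) + 2(h_(i-1)+h_i)·m_i + h_i·m_(i+1) = 6(Δ_i − Δ_(i-1)) read
  3·m_0 + 8·m_1 + 1·m_2 = 6(Δ_1 - Δ_0) = 12
Natural end conditions: m_0 = m_2 = 0.
Solving: m_0 = 0, m_1 = 3/2, m_2 = 0.
On [4, 5], with S_1(x) = a_1 + b_1·(x - 4) + c_1·(x - 4)² + d_1·(x - 4)³: c_1 = m_1/2 = 3/4, d_1 = (m_2 - m_1)/(6h_1) = -1/4, b_1 = Δ_1 - h_1(2m_1 + m_2)/6 = 5/2.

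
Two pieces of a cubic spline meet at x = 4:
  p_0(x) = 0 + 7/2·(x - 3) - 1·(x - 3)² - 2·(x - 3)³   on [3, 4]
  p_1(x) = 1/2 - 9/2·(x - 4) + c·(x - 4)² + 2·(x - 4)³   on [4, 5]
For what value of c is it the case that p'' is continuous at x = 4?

-7

p_0''(x) = -2 - 12·(x - 3), so p_0''(4) = -14. On the right, p_1''(4) = 2c, so c = -7.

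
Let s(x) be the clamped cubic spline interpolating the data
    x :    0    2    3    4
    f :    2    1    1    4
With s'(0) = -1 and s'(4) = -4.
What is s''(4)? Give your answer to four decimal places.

-26.8636

With M_i denoting the second derivative at x_i, h_i = 2, 1, 1, and Δ_i = (y_(i+1) − y_i)/h_i = -1/2, 0, 3:
  2·M_0 + 6·M_1 + 1·M_2 = 6(Δ_1 - Δ_0) = 3
  1·M_1 + 4·M_2 + 1·M_3 = 6(Δ_2 - Δ_1) = 18
Clamped end conditions give two more equations: 2h_0·M_0 + h_0·M_1 = 6(Δ_0 - s'(0)) = 3 and h_2·M_2 + 2h_2·M_3 = 6(s'(4) - Δ_2) = -42.
Solving: M_0 = 39/22, M_1 = -45/22, M_2 = 129/11, M_3 = -591/22.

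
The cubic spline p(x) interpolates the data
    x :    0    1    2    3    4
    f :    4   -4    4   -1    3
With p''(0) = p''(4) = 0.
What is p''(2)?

-33

Let σ_i = p''(x_i). Step sizes h_i = 1, 1, 1, 1; slopes of the chords Δ_i = (y_(i+1) - y_i)/h_i = -8, 8, -5, 4.
  1·σ_0 + 4·σ_1 + 1·σ_2 = 6(Δ_1 - Δ_0) = 96
  1·σ_1 + 4·σ_2 + 1·σ_3 = 6(Δ_2 - Δ_1) = -78
  1·σ_2 + 4·σ_3 + 1·σ_4 = 6(Δ_3 - Δ_2) = 54
Natural end conditions: σ_0 = σ_4 = 0.
Forward elimination and back-substitution give σ_0 = 0, σ_1 = 129/4, σ_2 = -33, σ_3 = 87/4, σ_4 = 0.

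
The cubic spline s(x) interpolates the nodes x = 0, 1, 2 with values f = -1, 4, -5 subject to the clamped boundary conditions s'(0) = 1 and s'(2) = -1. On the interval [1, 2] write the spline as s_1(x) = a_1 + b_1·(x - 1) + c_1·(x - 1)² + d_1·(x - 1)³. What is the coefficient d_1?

Let m_i = s''(x_i). Step sizes h_i = 1, 1; slopes of the chords Δ_i = (y_(i+1) - y_i)/h_i = 5, -9.
  1·m_0 + 4·m_1 + 1·m_2 = 6(Δ_1 - Δ_0) = -84
Clamped end conditions give two more equations: 2h_0·m_0 + h_0·m_1 = 6(Δ_0 - s'(0)) = 24 and h_1·m_1 + 2h_1·m_2 = 6(s'(2) - Δ_1) = 48.
Forward elimination and back-substitution give m_0 = 32, m_1 = -40, m_2 = 44.
On [1, 2], with s_1(x) = a_1 + b_1·(x - 1) + c_1·(x - 1)² + d_1·(x - 1)³: c_1 = m_1/2 = -20, d_1 = (m_2 - m_1)/(6h_1) = 14, b_1 = Δ_1 - h_1(2m_1 + m_2)/6 = -3.

14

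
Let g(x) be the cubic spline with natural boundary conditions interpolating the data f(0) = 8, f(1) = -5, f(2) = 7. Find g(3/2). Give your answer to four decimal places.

Put M_i = g'' at the i-th knot. Here h = (1, 1) and Δ = (-13, 12), so the interior equations h_(i-1)·M_(i-1) + 2(h_(i-1)+h_i)·M_i + h_i·M_(i+1) = 6(Δ_i − Δ_(i-1)) read
  1·M_0 + 4·M_1 + 1·M_2 = 6(Δ_1 - Δ_0) = 150
Natural end conditions: M_0 = M_2 = 0.
Solving the tridiagonal system: M_0 = 0, M_1 = 75/2, M_2 = 0.
On [1, 2], g(x) = -5 - 1/2·(x - 1) + 75/4·(x - 1)² - 25/4·(x - 1)³.
With (x - 1) = 1/2: g(3/2) = -43/32.

-1.3438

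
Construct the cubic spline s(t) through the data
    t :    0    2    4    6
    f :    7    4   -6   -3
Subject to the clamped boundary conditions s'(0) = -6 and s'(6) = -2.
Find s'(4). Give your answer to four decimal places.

-1.3667

Let M_i = s''(x_i). Step sizes h_i = 2, 2, 2; slopes of the chords Δ_i = (y_(i+1) - y_i)/h_i = -3/2, -5, 3/2.
  2·M_0 + 8·M_1 + 2·M_2 = 6(Δ_1 - Δ_0) = -21
  2·M_1 + 8·M_2 + 2·M_3 = 6(Δ_2 - Δ_1) = 39
Clamped end conditions give two more equations: 2h_0·M_0 + h_0·M_1 = 6(Δ_0 - s'(0)) = 27 and h_2·M_2 + 2h_2·M_3 = 6(s'(6) - Δ_2) = -21.
Solving: M_0 = 158/15, M_1 = -227/30, M_2 = 277/30, M_3 = -148/15.
On [4, 6], s'(t) = b_2 + 2c_2·(t - 4) + 3d_2·(t - 4)² with b_2 = Δ_2 - h_2(2M_2 + M_3)/6 = -41/30, c_2 = M_2/2 = 277/60, d_2 = (M_3 - M_2)/(6h_2) = -191/120. So s'(4) = -41/30.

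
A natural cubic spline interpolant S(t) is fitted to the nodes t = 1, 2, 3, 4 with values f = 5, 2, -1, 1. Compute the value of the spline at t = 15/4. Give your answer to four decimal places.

Put σ_i = S'' at the i-th knot. Here h = (1, 1, 1) and Δ = (-3, -3, 2), so the interior equations h_(i-1)·σ_(i-1) + 2(h_(i-1)+h_i)·σ_i + h_i·σ_(i+1) = 6(Δ_i − Δ_(i-1)) read
  1·σ_0 + 4·σ_1 + 1·σ_2 = 6(Δ_1 - Δ_0) = 0
  1·σ_1 + 4·σ_2 + 1·σ_3 = 6(Δ_2 - Δ_1) = 30
Natural end conditions: σ_0 = σ_3 = 0.
Hence σ_0 = 0, σ_1 = -2, σ_2 = 8, σ_3 = 0.
On [3, 4], S(t) = -1 - 2/3·(t - 3) + 4·(t - 3)² - 4/3·(t - 3)³.
With (t - 3) = 3/4: S(15/4) = 3/16.

0.1875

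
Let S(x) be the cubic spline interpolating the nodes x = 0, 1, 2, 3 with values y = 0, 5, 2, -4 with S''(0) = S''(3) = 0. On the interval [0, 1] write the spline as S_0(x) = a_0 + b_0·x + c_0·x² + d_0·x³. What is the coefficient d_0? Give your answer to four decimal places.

-1.9333

Write M_i for S''(x_i). With h_i = 1, 1, 1 and divided differences Δ_i = 5, -3, -6, the continuity of S' gives the tridiagonal system
  1·M_0 + 4·M_1 + 1·M_2 = 6(Δ_1 - Δ_0) = -48
  1·M_1 + 4·M_2 + 1·M_3 = 6(Δ_2 - Δ_1) = -18
Natural end conditions: M_0 = M_3 = 0.
Solving: M_0 = 0, M_1 = -58/5, M_2 = -8/5, M_3 = 0.
On [0, 1], with S_0(x) = a_0 + b_0·x + c_0·x² + d_0·x³: c_0 = M_0/2 = 0, d_0 = (M_1 - M_0)/(6h_0) = -29/15, b_0 = Δ_0 - h_0(2M_0 + M_1)/6 = 104/15.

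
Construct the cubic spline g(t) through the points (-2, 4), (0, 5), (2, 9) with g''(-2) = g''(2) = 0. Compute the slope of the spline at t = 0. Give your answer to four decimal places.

1.2500

Put M_i = g'' at the i-th knot. Here h = (2, 2) and Δ = (1/2, 2), so the interior equations h_(i-1)·M_(i-1) + 2(h_(i-1)+h_i)·M_i + h_i·M_(i+1) = 6(Δ_i − Δ_(i-1)) read
  2·M_0 + 8·M_1 + 2·M_2 = 6(Δ_1 - Δ_0) = 9
Natural end conditions: M_0 = M_2 = 0.
Solving: M_0 = 0, M_1 = 9/8, M_2 = 0.
On [0, 2], g'(t) = b_1 + 2c_1·t + 3d_1·t² with b_1 = Δ_1 - h_1(2M_1 + M_2)/6 = 5/4, c_1 = M_1/2 = 9/16, d_1 = (M_2 - M_1)/(6h_1) = -3/32. So g'(0) = 5/4.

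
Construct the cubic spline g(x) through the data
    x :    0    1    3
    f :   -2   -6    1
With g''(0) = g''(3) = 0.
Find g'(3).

6

With m_i denoting the second derivative at x_i, h_i = 1, 2, and Δ_i = (y_(i+1) − y_i)/h_i = -4, 7/2:
  1·m_0 + 6·m_1 + 2·m_2 = 6(Δ_1 - Δ_0) = 45
Natural end conditions: m_0 = m_2 = 0.
Solving: m_0 = 0, m_1 = 15/2, m_2 = 0.
On [1, 3], g'(x) = b_1 + 2c_1·(x - 1) + 3d_1·(x - 1)² with b_1 = Δ_1 - h_1(2m_1 + m_2)/6 = -3/2, c_1 = m_1/2 = 15/4, d_1 = (m_2 - m_1)/(6h_1) = -5/8. So g'(3) = 6.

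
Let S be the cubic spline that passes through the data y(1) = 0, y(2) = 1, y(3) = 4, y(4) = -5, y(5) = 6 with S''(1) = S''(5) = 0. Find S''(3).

-30

Let m_i = S''(x_i). Step sizes h_i = 1, 1, 1, 1; slopes of the chords Δ_i = (y_(i+1) - y_i)/h_i = 1, 3, -9, 11.
  1·m_0 + 4·m_1 + 1·m_2 = 6(Δ_1 - Δ_0) = 12
  1·m_1 + 4·m_2 + 1·m_3 = 6(Δ_2 - Δ_1) = -72
  1·m_2 + 4·m_3 + 1·m_4 = 6(Δ_3 - Δ_2) = 120
Natural end conditions: m_0 = m_4 = 0.
Forward elimination and back-substitution give m_0 = 0, m_1 = 21/2, m_2 = -30, m_3 = 75/2, m_4 = 0.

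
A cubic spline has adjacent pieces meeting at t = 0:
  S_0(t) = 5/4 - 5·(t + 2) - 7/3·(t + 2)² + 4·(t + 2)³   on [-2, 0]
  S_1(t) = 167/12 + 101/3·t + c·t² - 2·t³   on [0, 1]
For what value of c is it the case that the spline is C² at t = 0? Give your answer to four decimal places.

S_0''(t) = -14/3 + 24·(t + 2), so S_0''(0) = 130/3. On the right, S_1''(0) = 2c, so c = 65/3.

21.6667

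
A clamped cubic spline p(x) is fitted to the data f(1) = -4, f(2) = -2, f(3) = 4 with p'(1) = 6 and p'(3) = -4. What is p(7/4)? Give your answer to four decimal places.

Put M_i = p'' at the i-th knot. Here h = (1, 1) and Δ = (2, 6), so the interior equations h_(i-1)·M_(i-1) + 2(h_(i-1)+h_i)·M_i + h_i·M_(i+1) = 6(Δ_i − Δ_(i-1)) read
  1·M_0 + 4·M_1 + 1·M_2 = 6(Δ_1 - Δ_0) = 24
Clamped end conditions give two more equations: 2h_0·M_0 + h_0·M_1 = 6(Δ_0 - p'(1)) = -24 and h_1·M_1 + 2h_1·M_2 = 6(p'(3) - Δ_1) = -60.
Hence M_0 = -23, M_1 = 22, M_2 = -41.
On [1, 2], p(x) = -4 + 6·(x - 1) - 23/2·(x - 1)² + 15/2·(x - 1)³.
With (x - 1) = 3/4: p(7/4) = -359/128.

-2.8047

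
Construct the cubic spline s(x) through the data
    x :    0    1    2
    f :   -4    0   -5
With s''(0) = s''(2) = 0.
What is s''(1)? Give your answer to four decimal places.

-13.5000

Let σ_i = s''(x_i). Step sizes h_i = 1, 1; slopes of the chords Δ_i = (y_(i+1) - y_i)/h_i = 4, -5.
  1·σ_0 + 4·σ_1 + 1·σ_2 = 6(Δ_1 - Δ_0) = -54
Natural end conditions: σ_0 = σ_2 = 0.
Hence σ_0 = 0, σ_1 = -27/2, σ_2 = 0.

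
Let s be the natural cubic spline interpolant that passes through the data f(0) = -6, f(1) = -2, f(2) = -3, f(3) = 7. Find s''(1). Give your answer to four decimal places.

Put M_i = s'' at the i-th knot. Here h = (1, 1, 1) and Δ = (4, -1, 10), so the interior equations h_(i-1)·M_(i-1) + 2(h_(i-1)+h_i)·M_i + h_i·M_(i+1) = 6(Δ_i − Δ_(i-1)) read
  1·M_0 + 4·M_1 + 1·M_2 = 6(Δ_1 - Δ_0) = -30
  1·M_1 + 4·M_2 + 1·M_3 = 6(Δ_2 - Δ_1) = 66
Natural end conditions: M_0 = M_3 = 0.
Forward elimination and back-substitution give M_0 = 0, M_1 = -62/5, M_2 = 98/5, M_3 = 0.

-12.4000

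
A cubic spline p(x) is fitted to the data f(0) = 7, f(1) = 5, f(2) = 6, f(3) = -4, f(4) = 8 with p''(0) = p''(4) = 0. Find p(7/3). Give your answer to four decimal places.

Let σ_i = p''(x_i). Step sizes h_i = 1, 1, 1, 1; slopes of the chords Δ_i = (y_(i+1) - y_i)/h_i = -2, 1, -10, 12.
  1·σ_0 + 4·σ_1 + 1·σ_2 = 6(Δ_1 - Δ_0) = 18
  1·σ_1 + 4·σ_2 + 1·σ_3 = 6(Δ_2 - Δ_1) = -66
  1·σ_2 + 4·σ_3 + 1·σ_4 = 6(Δ_3 - Δ_2) = 132
Natural end conditions: σ_0 = σ_4 = 0.
Forward elimination and back-substitution give σ_0 = 0, σ_1 = 333/28, σ_2 = -207/7, σ_3 = 1131/28, σ_4 = 0.
On [2, 3], p(x) = 6 - 55/8·(x - 2) - 207/14·(x - 2)² + 653/56·(x - 2)³.
With (x - 2) = 1/3: p(7/3) = 472/189.

2.4974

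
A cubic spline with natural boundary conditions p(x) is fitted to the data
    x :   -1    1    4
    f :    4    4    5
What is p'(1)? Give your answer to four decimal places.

Put M_i = p'' at the i-th knot. Here h = (2, 3) and Δ = (0, 1/3), so the interior equations h_(i-1)·M_(i-1) + 2(h_(i-1)+h_i)·M_i + h_i·M_(i+1) = 6(Δ_i − Δ_(i-1)) read
  2·M_0 + 10·M_1 + 3·M_2 = 6(Δ_1 - Δ_0) = 2
Natural end conditions: M_0 = M_2 = 0.
Solving: M_0 = 0, M_1 = 1/5, M_2 = 0.
On [1, 4], p'(x) = b_1 + 2c_1·(x - 1) + 3d_1·(x - 1)² with b_1 = Δ_1 - h_1(2M_1 + M_2)/6 = 2/15, c_1 = M_1/2 = 1/10, d_1 = (M_2 - M_1)/(6h_1) = -1/90. So p'(1) = 2/15.

0.1333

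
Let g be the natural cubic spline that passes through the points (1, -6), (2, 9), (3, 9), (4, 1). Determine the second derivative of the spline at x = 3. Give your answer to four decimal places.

Let σ_i = g''(x_i). Step sizes h_i = 1, 1, 1; slopes of the chords Δ_i = (y_(i+1) - y_i)/h_i = 15, 0, -8.
  1·σ_0 + 4·σ_1 + 1·σ_2 = 6(Δ_1 - Δ_0) = -90
  1·σ_1 + 4·σ_2 + 1·σ_3 = 6(Δ_2 - Δ_1) = -48
Natural end conditions: σ_0 = σ_3 = 0.
Solving: σ_0 = 0, σ_1 = -104/5, σ_2 = -34/5, σ_3 = 0.

-6.8000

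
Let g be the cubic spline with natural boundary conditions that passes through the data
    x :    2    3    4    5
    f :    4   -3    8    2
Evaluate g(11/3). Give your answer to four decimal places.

Put m_i = g'' at the i-th knot. Here h = (1, 1, 1) and Δ = (-7, 11, -6), so the interior equations h_(i-1)·m_(i-1) + 2(h_(i-1)+h_i)·m_i + h_i·m_(i+1) = 6(Δ_i − Δ_(i-1)) read
  1·m_0 + 4·m_1 + 1·m_2 = 6(Δ_1 - Δ_0) = 108
  1·m_1 + 4·m_2 + 1·m_3 = 6(Δ_2 - Δ_1) = -102
Natural end conditions: m_0 = m_3 = 0.
Solving: m_0 = 0, m_1 = 178/5, m_2 = -172/5, m_3 = 0.
On [3, 4], g(x) = -3 + 73/15·(x - 3) + 89/5·(x - 3)² - 35/3·(x - 3)³.
With (x - 3) = 2/3: g(11/3) = 1903/405.

4.6988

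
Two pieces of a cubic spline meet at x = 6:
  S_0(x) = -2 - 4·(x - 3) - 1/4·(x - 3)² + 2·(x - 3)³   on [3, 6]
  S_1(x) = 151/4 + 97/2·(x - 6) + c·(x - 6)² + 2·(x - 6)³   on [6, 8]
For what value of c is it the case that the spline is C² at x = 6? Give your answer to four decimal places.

17.7500

S_0''(x) = -1/2 + 12·(x - 3), so S_0''(6) = 71/2. On the right, S_1''(6) = 2c, so c = 71/4.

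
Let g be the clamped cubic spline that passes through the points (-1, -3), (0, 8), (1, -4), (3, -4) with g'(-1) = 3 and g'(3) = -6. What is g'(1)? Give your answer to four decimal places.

-11.4545

With M_i denoting the second derivative at x_i, h_i = 1, 1, 2, and Δ_i = (y_(i+1) − y_i)/h_i = 11, -12, 0:
  1·M_0 + 4·M_1 + 1·M_2 = 6(Δ_1 - Δ_0) = -138
  1·M_1 + 6·M_2 + 2·M_3 = 6(Δ_2 - Δ_1) = 72
Clamped end conditions give two more equations: 2h_0·M_0 + h_0·M_1 = 6(Δ_0 - g'(-1)) = 48 and h_2·M_2 + 2h_2·M_3 = 6(g'(3) - Δ_2) = -36.
Hence M_0 = 564/11, M_1 = -600/11, M_2 = 318/11, M_3 = -258/11.
On [1, 3], g'(x) = b_2 + 2c_2·(x - 1) + 3d_2·(x - 1)² with b_2 = Δ_2 - h_2(2M_2 + M_3)/6 = -126/11, c_2 = M_2/2 = 159/11, d_2 = (M_3 - M_2)/(6h_2) = -48/11. So g'(1) = -126/11.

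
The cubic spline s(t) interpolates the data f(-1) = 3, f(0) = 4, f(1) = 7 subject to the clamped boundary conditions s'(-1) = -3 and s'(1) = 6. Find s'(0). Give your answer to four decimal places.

2.2500

Write m_i for s''(x_i). With h_i = 1, 1 and divided differences Δ_i = 1, 3, the continuity of s' gives the tridiagonal system
  1·m_0 + 4·m_1 + 1·m_2 = 6(Δ_1 - Δ_0) = 12
Clamped end conditions give two more equations: 2h_0·m_0 + h_0·m_1 = 6(Δ_0 - s'(-1)) = 24 and h_1·m_1 + 2h_1·m_2 = 6(s'(1) - Δ_1) = 18.
Forward elimination and back-substitution give m_0 = 27/2, m_1 = -3, m_2 = 21/2.
On [0, 1], s'(t) = b_1 + 2c_1·t + 3d_1·t² with b_1 = Δ_1 - h_1(2m_1 + m_2)/6 = 9/4, c_1 = m_1/2 = -3/2, d_1 = (m_2 - m_1)/(6h_1) = 9/4. So s'(0) = 9/4.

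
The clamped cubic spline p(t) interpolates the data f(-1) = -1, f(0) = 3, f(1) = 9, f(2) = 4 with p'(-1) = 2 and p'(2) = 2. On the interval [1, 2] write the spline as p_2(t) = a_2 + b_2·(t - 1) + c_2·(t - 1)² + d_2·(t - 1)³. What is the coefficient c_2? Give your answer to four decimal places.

-13.8000

With M_i denoting the second derivative at x_i, h_i = 1, 1, 1, and Δ_i = (y_(i+1) − y_i)/h_i = 4, 6, -5:
  1·M_0 + 4·M_1 + 1·M_2 = 6(Δ_1 - Δ_0) = 12
  1·M_1 + 4·M_2 + 1·M_3 = 6(Δ_2 - Δ_1) = -66
Clamped end conditions give two more equations: 2h_0·M_0 + h_0·M_1 = 6(Δ_0 - p'(-1)) = 12 and h_2·M_2 + 2h_2·M_3 = 6(p'(2) - Δ_2) = 42.
Forward elimination and back-substitution give M_0 = 6/5, M_1 = 48/5, M_2 = -138/5, M_3 = 174/5.
On [1, 2], with p_2(t) = a_2 + b_2·(t - 1) + c_2·(t - 1)² + d_2·(t - 1)³: c_2 = M_2/2 = -69/5, d_2 = (M_3 - M_2)/(6h_2) = 52/5, b_2 = Δ_2 - h_2(2M_2 + M_3)/6 = -8/5.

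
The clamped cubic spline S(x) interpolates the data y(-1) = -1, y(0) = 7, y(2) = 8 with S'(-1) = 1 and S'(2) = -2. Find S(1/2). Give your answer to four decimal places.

9.6641

With σ_i denoting the second derivative at x_i, h_i = 1, 2, and Δ_i = (y_(i+1) − y_i)/h_i = 8, 1/2:
  1·σ_0 + 6·σ_1 + 2·σ_2 = 6(Δ_1 - Δ_0) = -45
Clamped end conditions give two more equations: 2h_0·σ_0 + h_0·σ_1 = 6(Δ_0 - S'(-1)) = 42 and h_1·σ_1 + 2h_1·σ_2 = 6(S'(2) - Δ_1) = -15.
Hence σ_0 = 55/2, σ_1 = -13, σ_2 = 11/4.
On [0, 2], S(x) = 7 + 33/4·x - 13/2·x² + 21/16·x³.
With x = 1/2: S(1/2) = 1237/128.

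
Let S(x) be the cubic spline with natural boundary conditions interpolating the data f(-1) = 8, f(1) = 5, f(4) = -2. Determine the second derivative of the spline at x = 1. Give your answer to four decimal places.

Write m_i for S''(x_i). With h_i = 2, 3 and divided differences Δ_i = -3/2, -7/3, the continuity of S' gives the tridiagonal system
  2·m_0 + 10·m_1 + 3·m_2 = 6(Δ_1 - Δ_0) = -5
Natural end conditions: m_0 = m_2 = 0.
Hence m_0 = 0, m_1 = -1/2, m_2 = 0.

-0.5000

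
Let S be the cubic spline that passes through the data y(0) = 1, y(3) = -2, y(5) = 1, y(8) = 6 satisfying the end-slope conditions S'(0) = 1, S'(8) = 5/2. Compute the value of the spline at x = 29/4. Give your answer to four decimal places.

4.4245

Let M_i = S''(x_i). Step sizes h_i = 3, 2, 3; slopes of the chords Δ_i = (y_(i+1) - y_i)/h_i = -1, 3/2, 5/3.
  3·M_0 + 10·M_1 + 2·M_2 = 6(Δ_1 - Δ_0) = 15
  2·M_1 + 10·M_2 + 3·M_3 = 6(Δ_2 - Δ_1) = 1
Clamped end conditions give two more equations: 2h_0·M_0 + h_0·M_1 = 6(Δ_0 - S'(0)) = -12 and h_2·M_2 + 2h_2·M_3 = 6(S'(8) - Δ_2) = 5.
Forward elimination and back-substitution give M_0 = -303/91, M_1 = 242/91, M_2 = -73/91, M_3 = 337/273.
On [5, 8], S(x) = 1 + 337/182·(x - 5) - 73/182·(x - 5)² + 278/2457·(x - 5)³.
With (x - 5) = 9/4: S(29/4) = 3221/728.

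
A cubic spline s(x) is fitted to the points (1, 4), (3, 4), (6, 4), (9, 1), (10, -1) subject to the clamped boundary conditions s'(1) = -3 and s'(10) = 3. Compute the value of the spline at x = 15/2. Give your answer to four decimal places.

Put M_i = s'' at the i-th knot. Here h = (2, 3, 3, 1) and Δ = (0, 0, -1, -2), so the interior equations h_(i-1)·M_(i-1) + 2(h_(i-1)+h_i)·M_i + h_i·M_(i+1) = 6(Δ_i − Δ_(i-1)) read
  2·M_0 + 10·M_1 + 3·M_2 = 6(Δ_1 - Δ_0) = 0
  3·M_1 + 12·M_2 + 3·M_3 = 6(Δ_2 - Δ_1) = -6
  3·M_2 + 8·M_3 + 1·M_4 = 6(Δ_3 - Δ_2) = -6
Clamped end conditions give two more equations: 2h_0·M_0 + h_0·M_1 = 6(Δ_0 - s'(1)) = 18 and h_3·M_3 + 2h_3·M_4 = 6(s'(10) - Δ_3) = 30.
Solving: M_0 = 499/98, M_1 = -58/49, M_2 = 27/49, M_3 = -148/49, M_4 = 809/49.
On [6, 9], s(x) = 4 - 2/49·(x - 6) + 27/98·(x - 6)² - 25/126·(x - 6)³.
With (x - 6) = 3/2: s(15/2) = 3049/784.

3.8890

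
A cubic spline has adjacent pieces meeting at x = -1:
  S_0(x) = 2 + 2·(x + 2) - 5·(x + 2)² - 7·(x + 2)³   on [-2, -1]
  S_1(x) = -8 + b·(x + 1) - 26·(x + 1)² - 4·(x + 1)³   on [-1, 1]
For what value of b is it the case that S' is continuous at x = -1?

S_0'(x) = 2 - 10·(x + 2) - 21·(x + 2)², so S_0'(-1) = -29. On the right, S_1'(-1) = b, so b = -29.

-29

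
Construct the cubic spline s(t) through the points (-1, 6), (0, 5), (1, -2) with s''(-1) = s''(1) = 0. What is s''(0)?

-9

Let σ_i = s''(x_i). Step sizes h_i = 1, 1; slopes of the chords Δ_i = (y_(i+1) - y_i)/h_i = -1, -7.
  1·σ_0 + 4·σ_1 + 1·σ_2 = 6(Δ_1 - Δ_0) = -36
Natural end conditions: σ_0 = σ_2 = 0.
Forward elimination and back-substitution give σ_0 = 0, σ_1 = -9, σ_2 = 0.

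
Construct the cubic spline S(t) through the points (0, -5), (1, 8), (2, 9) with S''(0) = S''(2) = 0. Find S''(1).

-18

Write M_i for S''(x_i). With h_i = 1, 1 and divided differences Δ_i = 13, 1, the continuity of S' gives the tridiagonal system
  1·M_0 + 4·M_1 + 1·M_2 = 6(Δ_1 - Δ_0) = -72
Natural end conditions: M_0 = M_2 = 0.
Solving: M_0 = 0, M_1 = -18, M_2 = 0.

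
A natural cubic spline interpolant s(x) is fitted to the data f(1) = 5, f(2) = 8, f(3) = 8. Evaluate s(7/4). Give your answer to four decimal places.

Let m_i = s''(x_i). Step sizes h_i = 1, 1; slopes of the chords Δ_i = (y_(i+1) - y_i)/h_i = 3, 0.
  1·m_0 + 4·m_1 + 1·m_2 = 6(Δ_1 - Δ_0) = -18
Natural end conditions: m_0 = m_2 = 0.
Hence m_0 = 0, m_1 = -9/2, m_2 = 0.
On [1, 2], s(x) = 5 + 15/4·(x - 1) + 0·(x - 1)² - 3/4·(x - 1)³.
With (x - 1) = 3/4: s(7/4) = 1919/256.

7.4961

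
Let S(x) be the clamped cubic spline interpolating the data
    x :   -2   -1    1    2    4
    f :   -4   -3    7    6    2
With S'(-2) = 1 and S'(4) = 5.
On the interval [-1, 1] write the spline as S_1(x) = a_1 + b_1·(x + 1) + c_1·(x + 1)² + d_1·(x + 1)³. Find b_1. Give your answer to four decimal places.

2.7957

Put σ_i = S'' at the i-th knot. Here h = (1, 2, 1, 2) and Δ = (1, 5, -1, -2), so the interior equations h_(i-1)·σ_(i-1) + 2(h_(i-1)+h_i)·σ_i + h_i·σ_(i+1) = 6(Δ_i − Δ_(i-1)) read
  1·σ_0 + 6·σ_1 + 2·σ_2 = 6(Δ_1 - Δ_0) = 24
  2·σ_1 + 6·σ_2 + 1·σ_3 = 6(Δ_2 - Δ_1) = -36
  1·σ_2 + 6·σ_3 + 2·σ_4 = 6(Δ_3 - Δ_2) = -6
Clamped end conditions give two more equations: 2h_0·σ_0 + h_0·σ_1 = 6(Δ_0 - S'(-2)) = 0 and h_3·σ_3 + 2h_3·σ_4 = 6(S'(4) - Δ_3) = 42.
Hence σ_0 = -334/93, σ_1 = 668/93, σ_2 = -721/93, σ_3 = -358/93, σ_4 = 2311/186.
On [-1, 1], with S_1(x) = a_1 + b_1·(x + 1) + c_1·(x + 1)² + d_1·(x + 1)³: c_1 = σ_1/2 = 334/93, d_1 = (σ_2 - σ_1)/(6h_1) = -463/372, b_1 = Δ_1 - h_1(2σ_1 + σ_2)/6 = 260/93.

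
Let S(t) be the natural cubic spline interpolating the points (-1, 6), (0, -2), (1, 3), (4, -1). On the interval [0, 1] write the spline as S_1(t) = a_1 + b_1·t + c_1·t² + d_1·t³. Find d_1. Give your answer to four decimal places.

With m_i denoting the second derivative at x_i, h_i = 1, 1, 3, and Δ_i = (y_(i+1) − y_i)/h_i = -8, 5, -4/3:
  1·m_0 + 4·m_1 + 1·m_2 = 6(Δ_1 - Δ_0) = 78
  1·m_1 + 8·m_2 + 3·m_3 = 6(Δ_2 - Δ_1) = -38
Natural end conditions: m_0 = m_3 = 0.
Solving the tridiagonal system: m_0 = 0, m_1 = 662/31, m_2 = -230/31, m_3 = 0.
On [0, 1], with S_1(t) = a_1 + b_1·t + c_1·t² + d_1·t³: c_1 = m_1/2 = 331/31, d_1 = (m_2 - m_1)/(6h_1) = -446/93, b_1 = Δ_1 - h_1(2m_1 + m_2)/6 = -82/93.

-4.7957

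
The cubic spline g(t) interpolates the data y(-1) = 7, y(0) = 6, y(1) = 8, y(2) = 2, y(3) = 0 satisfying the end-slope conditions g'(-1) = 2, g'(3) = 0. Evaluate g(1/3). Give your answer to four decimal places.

Write M_i for g''(x_i). With h_i = 1, 1, 1, 1 and divided differences Δ_i = -1, 2, -6, -2, the continuity of g' gives the tridiagonal system
  1·M_0 + 4·M_1 + 1·M_2 = 6(Δ_1 - Δ_0) = 18
  1·M_1 + 4·M_2 + 1·M_3 = 6(Δ_2 - Δ_1) = -48
  1·M_2 + 4·M_3 + 1·M_4 = 6(Δ_3 - Δ_2) = 24
Clamped end conditions give two more equations: 2h_0·M_0 + h_0·M_1 = 6(Δ_0 - g'(-1)) = -18 and h_3·M_3 + 2h_3·M_4 = 6(g'(3) - Δ_3) = 12.
Forward elimination and back-substitution give M_0 = -431/28, M_1 = 179/14, M_2 = -71/4, M_3 = 143/14, M_4 = 25/28.
On [0, 1], g(t) = 6 + 39/56·t + 179/28·t² - 285/56·t³.
With t = 1/3: g(1/3) = 851/126.

6.7540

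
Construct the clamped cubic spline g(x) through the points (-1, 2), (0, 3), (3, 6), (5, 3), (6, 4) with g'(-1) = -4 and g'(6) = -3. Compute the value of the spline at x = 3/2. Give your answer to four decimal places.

6.4117

Let M_i = g''(x_i). Step sizes h_i = 1, 3, 2, 1; slopes of the chords Δ_i = (y_(i+1) - y_i)/h_i = 1, 1, -3/2, 1.
  1·M_0 + 8·M_1 + 3·M_2 = 6(Δ_1 - Δ_0) = 0
  3·M_1 + 10·M_2 + 2·M_3 = 6(Δ_2 - Δ_1) = -15
  2·M_2 + 6·M_3 + 1·M_4 = 6(Δ_3 - Δ_2) = 15
Clamped end conditions give two more equations: 2h_0·M_0 + h_0·M_1 = 6(Δ_0 - g'(-1)) = 30 and h_3·M_3 + 2h_3·M_4 = 6(g'(6) - Δ_3) = -24.
Hence M_0 = 2299/148, M_1 = -79/74, M_2 = -345/148, M_3 = 213/37, M_4 = -1101/74.
On [0, 3], g(x) = 3 + 957/296·x - 79/148·x² - 187/2664·x³.
With x = 3/2: g(3/2) = 15183/2368.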